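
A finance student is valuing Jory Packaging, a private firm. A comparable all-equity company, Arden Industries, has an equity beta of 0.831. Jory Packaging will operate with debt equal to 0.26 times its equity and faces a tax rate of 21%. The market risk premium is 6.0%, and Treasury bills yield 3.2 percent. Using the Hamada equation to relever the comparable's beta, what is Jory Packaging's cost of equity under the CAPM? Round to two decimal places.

9.21%

β_L = β_U × [1 + (1 − t)(D/E)] = 0.831 × [1 + (1 − 0.21) × 0.26]
    = 0.831 × [1 + 0.79 × 0.26] = 0.831 × 1.2054 = 1.0017
E(R) = R_f + β_L × MRP = 3.2% + 1.0017 × 6.0% = 9.21%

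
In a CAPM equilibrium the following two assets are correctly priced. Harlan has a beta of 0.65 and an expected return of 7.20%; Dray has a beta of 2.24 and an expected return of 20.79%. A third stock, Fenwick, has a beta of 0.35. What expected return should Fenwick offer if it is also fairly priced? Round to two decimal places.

MRP (SML slope) = (20.79% − 7.20%) / (2.24 − 0.65) = 13.59% / 1.59 = 8.5472%
R_f (intercept) = 7.20% − 0.65 × 8.5472% = 1.6443%
E(R_Fenwick) = R_f + β × MRP = 1.6443% + 0.35 × 8.5472% = 4.64%

4.64%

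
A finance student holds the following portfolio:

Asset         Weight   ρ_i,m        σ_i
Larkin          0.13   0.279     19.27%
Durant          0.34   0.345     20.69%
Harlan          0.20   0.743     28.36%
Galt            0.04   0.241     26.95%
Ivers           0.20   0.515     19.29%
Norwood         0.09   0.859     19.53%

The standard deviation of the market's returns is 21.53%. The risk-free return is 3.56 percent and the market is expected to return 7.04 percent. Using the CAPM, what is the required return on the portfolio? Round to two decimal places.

5.35%

β_Larkin = 0.279 × 19.27% / 21.53% = 0.2497
β_Durant = 0.345 × 20.69% / 21.53% = 0.3315
β_Harlan = 0.743 × 28.36% / 21.53% = 0.9787
β_Galt = 0.241 × 26.95% / 21.53% = 0.3017
β_Ivers = 0.515 × 19.29% / 21.53% = 0.4614
β_Norwood = 0.859 × 19.53% / 21.53% = 0.7792
β_P = Σ w_i β_i = 0.13×0.2497 + 0.34×0.3315 + 0.20×0.9787 + 0.04×0.3017 + 0.20×0.4614 + 0.09×0.7792 = 0.5154
MRP = 7.04% − 3.56% = 3.48%
E(R_P) = R_f + β_P × MRP = 3.56% + 0.5154 × 3.48% = 5.35%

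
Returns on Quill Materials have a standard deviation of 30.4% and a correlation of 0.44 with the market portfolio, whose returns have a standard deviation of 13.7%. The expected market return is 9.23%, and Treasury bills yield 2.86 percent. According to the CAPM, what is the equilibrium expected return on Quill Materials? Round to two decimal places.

9.08%

β = ρ × σ_i / σ_m = 0.44 × 30.4% / 13.7% = 0.9764
MRP = 9.23% − 2.86% = 6.37%
E(R) = 2.86% + 0.9764 × 6.37% = 9.08%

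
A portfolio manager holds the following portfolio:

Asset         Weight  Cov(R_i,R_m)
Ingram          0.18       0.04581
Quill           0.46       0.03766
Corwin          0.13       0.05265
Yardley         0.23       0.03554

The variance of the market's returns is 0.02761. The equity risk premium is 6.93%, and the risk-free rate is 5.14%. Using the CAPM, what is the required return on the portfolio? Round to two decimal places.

β_Ingram = 0.04581 / 0.02761 = 1.6592
β_Quill = 0.03766 / 0.02761 = 1.3640
β_Corwin = 0.05265 / 0.02761 = 1.9069
β_Yardley = 0.03554 / 0.02761 = 1.2872
β_P = Σ w_i β_i = 0.18×1.6592 + 0.46×1.3640 + 0.13×1.9069 + 0.23×1.2872 = 1.4700
E(R_P) = R_f + β_P × MRP = 5.14% + 1.4700 × 6.93% = 15.33%

15.33%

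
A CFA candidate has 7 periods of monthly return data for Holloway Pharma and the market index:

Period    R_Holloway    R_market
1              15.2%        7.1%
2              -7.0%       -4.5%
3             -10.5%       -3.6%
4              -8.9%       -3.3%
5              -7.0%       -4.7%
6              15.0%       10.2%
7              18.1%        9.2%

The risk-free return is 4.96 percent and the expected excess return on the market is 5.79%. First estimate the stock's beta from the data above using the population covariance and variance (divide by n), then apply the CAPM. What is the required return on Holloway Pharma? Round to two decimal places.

15.69%

Mean R_i = (15.2 − 7.0 − 10.5 − 8.9 − 7.0 + 15.0 + 18.1) / 7 = 2.1286%
Mean R_m = (7.1 − 4.5 − 3.6 − 3.3 − 4.7 + 10.2 + 9.2) / 7 = 1.4857%
Σ(R_i − R̄_i)(R_m − R̄_m) = 536.8729  ⇒  Cov = 536.8729 / 7 = 76.6961
Σ(R_m − R̄_m)² = 289.8286  ⇒  Var(R_m) = 289.8286 / 7 = 41.4041
β = Cov / Var(R_m) = 76.6961 / 41.4041 = 1.8524
E(R) = R_f + β × MRP = 4.96% + 1.8524 × 5.79% = 15.69%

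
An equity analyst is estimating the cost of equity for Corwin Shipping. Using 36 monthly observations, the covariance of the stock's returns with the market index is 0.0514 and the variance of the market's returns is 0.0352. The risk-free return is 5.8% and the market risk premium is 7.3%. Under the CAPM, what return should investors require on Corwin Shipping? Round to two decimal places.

β = Cov(R_i, R_m) / Var(R_m) = 0.0514 / 0.0352 = 1.4602
E(R) = R_f + β × MRP = 5.8% + 1.4602 × 7.3% = 16.46%

16.46%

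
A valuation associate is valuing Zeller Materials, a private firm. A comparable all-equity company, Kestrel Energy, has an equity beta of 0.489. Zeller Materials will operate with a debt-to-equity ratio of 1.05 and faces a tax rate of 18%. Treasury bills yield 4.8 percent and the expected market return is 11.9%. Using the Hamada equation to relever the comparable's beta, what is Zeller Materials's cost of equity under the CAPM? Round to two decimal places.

11.26%

β_L = β_U × [1 + (1 − t)(D/E)] = 0.489 × [1 + (1 − 0.18) × 1.05]
    = 0.489 × [1 + 0.82 × 1.05] = 0.489 × 1.8610 = 0.9100
MRP = 11.9% − 4.8% = 7.10%
E(R) = R_f + β_L × MRP = 4.8% + 0.9100 × 7.1% = 11.26%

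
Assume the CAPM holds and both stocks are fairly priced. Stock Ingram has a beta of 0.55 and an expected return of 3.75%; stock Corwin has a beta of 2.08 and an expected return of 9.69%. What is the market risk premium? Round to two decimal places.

3.88%

Both satisfy E(R) = R_f + β·MRP, so the slope of the SML is
MRP = (9.69% − 3.75%) / (2.08 − 0.55) = 5.94% / 1.53 = 3.8824%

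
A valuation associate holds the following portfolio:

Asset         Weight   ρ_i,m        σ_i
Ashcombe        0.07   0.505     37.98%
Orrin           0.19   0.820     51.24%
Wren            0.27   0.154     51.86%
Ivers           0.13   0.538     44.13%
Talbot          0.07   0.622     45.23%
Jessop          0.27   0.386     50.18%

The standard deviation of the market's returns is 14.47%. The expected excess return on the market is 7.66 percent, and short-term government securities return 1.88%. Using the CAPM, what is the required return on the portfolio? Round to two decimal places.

13.40%

β_Ashcombe = 0.505 × 37.98% / 14.47% = 1.3255
β_Orrin = 0.820 × 51.24% / 14.47% = 2.9037
β_Wren = 0.154 × 51.86% / 14.47% = 0.5519
β_Ivers = 0.538 × 44.13% / 14.47% = 1.6408
β_Talbot = 0.622 × 45.23% / 14.47% = 1.9442
β_Jessop = 0.386 × 50.18% / 14.47% = 1.3386
β_P = Σ w_i β_i = 0.07×1.3255 + 0.19×2.9037 + 0.27×0.5519 + 0.13×1.6408 + 0.07×1.9442 + 0.27×1.3386 = 1.5043
E(R_P) = R_f + β_P × MRP = 1.88% + 1.5043 × 7.66% = 13.40%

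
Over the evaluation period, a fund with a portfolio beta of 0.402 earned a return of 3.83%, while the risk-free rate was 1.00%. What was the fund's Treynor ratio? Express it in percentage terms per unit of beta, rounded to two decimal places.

Treynor = (R_P − R_f) / β_P = (3.83% − 1.00%) / 0.4020 = 2.83% / 0.4020 = 7.04%

7.04%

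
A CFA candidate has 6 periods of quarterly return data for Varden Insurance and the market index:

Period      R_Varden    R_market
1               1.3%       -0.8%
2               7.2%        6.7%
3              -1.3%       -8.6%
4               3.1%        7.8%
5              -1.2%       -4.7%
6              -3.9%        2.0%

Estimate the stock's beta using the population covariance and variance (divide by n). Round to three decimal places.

0.381

Mean R_i = (1.3 + 7.2 − 1.3 + 3.1 − 1.2 − 3.9) / 6 = 0.8667%
Mean R_m = (-0.8 + 6.7 − 8.6 + 7.8 − 4.7 + 2.0) / 6 = 0.4000%
Σ(R_i − R̄_i)(R_m − R̄_m) = 78.3200  ⇒  Cov = 78.3200 / 6 = 13.0533
Σ(R_m − R̄_m)² = 205.4600  ⇒  Var(R_m) = 205.4600 / 6 = 34.2433
β = Cov / Var(R_m) = 13.0533 / 34.2433 = 0.3812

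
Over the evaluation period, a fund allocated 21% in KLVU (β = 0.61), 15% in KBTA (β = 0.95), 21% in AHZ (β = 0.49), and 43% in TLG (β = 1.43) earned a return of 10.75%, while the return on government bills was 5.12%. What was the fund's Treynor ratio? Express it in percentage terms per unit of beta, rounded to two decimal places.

5.70%

β_P = 0.21×0.61 + 0.15×0.95 + 0.21×0.49 + 0.43×1.43 = 0.9884
Treynor = (R_P − R_f) / β_P = (10.75% − 5.12%) / 0.9884 = 5.63% / 0.9884 = 5.70%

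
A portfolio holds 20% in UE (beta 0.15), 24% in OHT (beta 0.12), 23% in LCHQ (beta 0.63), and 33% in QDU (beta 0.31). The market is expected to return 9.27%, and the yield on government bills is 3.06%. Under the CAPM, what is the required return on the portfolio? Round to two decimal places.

4.96%

β_P = Σ w_i β_i = 0.20×0.15 + 0.24×0.12 + 0.23×0.63 + 0.33×0.31 = 0.3060
MRP = 9.27% − 3.06% = 6.21%
E(R_P) = R_f + β_P × MRP = 3.06% + 0.3060 × 6.21% = 4.96%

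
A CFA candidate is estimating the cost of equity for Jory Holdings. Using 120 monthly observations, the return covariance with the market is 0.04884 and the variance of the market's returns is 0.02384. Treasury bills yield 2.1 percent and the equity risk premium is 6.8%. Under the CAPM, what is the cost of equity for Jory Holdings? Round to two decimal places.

16.03%

β = Cov(R_i, R_m) / Var(R_m) = 0.04884 / 0.02384 = 2.0487
E(R) = R_f + β × MRP = 2.1% + 2.0487 × 6.8% = 16.03%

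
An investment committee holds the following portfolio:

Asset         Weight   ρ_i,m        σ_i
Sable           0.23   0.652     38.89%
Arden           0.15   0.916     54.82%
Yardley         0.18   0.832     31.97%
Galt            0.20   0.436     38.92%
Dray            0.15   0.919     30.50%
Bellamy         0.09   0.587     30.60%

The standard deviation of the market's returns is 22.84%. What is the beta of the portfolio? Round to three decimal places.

1.198

β_Sable = 0.652 × 38.89% / 22.84% = 1.1102
β_Arden = 0.916 × 54.82% / 22.84% = 2.1986
β_Yardley = 0.832 × 31.97% / 22.84% = 1.1646
β_Galt = 0.436 × 38.92% / 22.84% = 0.7430
β_Dray = 0.919 × 30.50% / 22.84% = 1.2272
β_Bellamy = 0.587 × 30.60% / 22.84% = 0.7864
β_P = Σ w_i β_i = 0.23×1.1102 + 0.15×2.1986 + 0.18×1.1646 + 0.20×0.7430 + 0.15×1.2272 + 0.09×0.7864 = 1.1982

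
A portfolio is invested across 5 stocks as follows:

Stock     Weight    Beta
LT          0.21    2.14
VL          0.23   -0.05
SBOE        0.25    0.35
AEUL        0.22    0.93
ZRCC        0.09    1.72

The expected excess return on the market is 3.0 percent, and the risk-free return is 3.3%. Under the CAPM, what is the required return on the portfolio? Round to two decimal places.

5.95%

β_P = Σ w_i β_i = 0.21×2.14 + 0.23×-0.05 + 0.25×0.35 + 0.22×0.93 + 0.09×1.72 = 0.8848
E(R_P) = R_f + β_P × MRP = 3.3% + 0.8848 × 3.0% = 5.95%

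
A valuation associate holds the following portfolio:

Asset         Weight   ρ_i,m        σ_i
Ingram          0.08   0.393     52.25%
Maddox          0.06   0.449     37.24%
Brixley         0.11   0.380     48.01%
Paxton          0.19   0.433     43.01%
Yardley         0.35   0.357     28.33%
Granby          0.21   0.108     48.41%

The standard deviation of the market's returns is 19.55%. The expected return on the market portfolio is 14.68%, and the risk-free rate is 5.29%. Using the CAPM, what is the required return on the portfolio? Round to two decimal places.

β_Ingram = 0.393 × 52.25% / 19.55% = 1.0503
β_Maddox = 0.449 × 37.24% / 19.55% = 0.8553
β_Brixley = 0.380 × 48.01% / 19.55% = 0.9332
β_Paxton = 0.433 × 43.01% / 19.55% = 0.9526
β_Yardley = 0.357 × 28.33% / 19.55% = 0.5173
β_Granby = 0.108 × 48.41% / 19.55% = 0.2674
β_P = Σ w_i β_i = 0.08×1.0503 + 0.06×0.8553 + 0.11×0.9332 + 0.19×0.9526 + 0.35×0.5173 + 0.21×0.2674 = 0.6562
MRP = 14.68% − 5.29% = 9.39%
E(R_P) = R_f + β_P × MRP = 5.29% + 0.6562 × 9.39% = 11.45%

11.45%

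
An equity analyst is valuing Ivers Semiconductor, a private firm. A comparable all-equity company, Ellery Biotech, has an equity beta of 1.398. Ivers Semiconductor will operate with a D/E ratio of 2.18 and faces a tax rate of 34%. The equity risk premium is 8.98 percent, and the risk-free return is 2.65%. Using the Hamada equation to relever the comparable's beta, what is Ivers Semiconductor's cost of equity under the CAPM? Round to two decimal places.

β_L = β_U × [1 + (1 − t)(D/E)] = 1.398 × [1 + (1 − 0.34) × 2.18]
    = 1.398 × [1 + 0.66 × 2.18] = 1.398 × 2.4388 = 3.4094
E(R) = R_f + β_L × MRP = 2.65% + 3.4094 × 8.98% = 33.27%

33.27%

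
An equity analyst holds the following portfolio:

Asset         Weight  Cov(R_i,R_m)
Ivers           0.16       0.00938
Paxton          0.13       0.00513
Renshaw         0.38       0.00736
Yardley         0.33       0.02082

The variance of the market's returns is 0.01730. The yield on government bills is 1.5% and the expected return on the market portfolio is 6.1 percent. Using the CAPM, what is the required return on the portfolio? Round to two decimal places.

β_Ivers = 0.00938 / 0.01730 = 0.5422
β_Paxton = 0.00513 / 0.01730 = 0.2965
β_Renshaw = 0.00736 / 0.01730 = 0.4254
β_Yardley = 0.02082 / 0.01730 = 1.2035
β_P = Σ w_i β_i = 0.16×0.5422 + 0.13×0.2965 + 0.38×0.4254 + 0.33×1.2035 = 0.6841
MRP = 6.1% − 1.5% = 4.60%
E(R_P) = R_f + β_P × MRP = 1.5% + 0.6841 × 4.6% = 4.65%

4.65%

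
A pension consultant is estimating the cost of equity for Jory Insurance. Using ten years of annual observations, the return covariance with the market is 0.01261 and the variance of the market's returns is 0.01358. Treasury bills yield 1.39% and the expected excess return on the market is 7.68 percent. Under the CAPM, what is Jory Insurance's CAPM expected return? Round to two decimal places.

8.52%

β = Cov(R_i, R_m) / Var(R_m) = 0.01261 / 0.01358 = 0.9286
E(R) = R_f + β × MRP = 1.39% + 0.9286 × 7.68% = 8.52%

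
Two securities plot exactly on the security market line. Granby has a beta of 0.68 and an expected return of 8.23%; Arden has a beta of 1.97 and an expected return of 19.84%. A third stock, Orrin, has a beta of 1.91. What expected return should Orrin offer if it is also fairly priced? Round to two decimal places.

MRP (SML slope) = (19.84% − 8.23%) / (1.97 − 0.68) = 11.61% / 1.29 = 9.0000%
R_f (intercept) = 8.23% − 0.68 × 9.0000% = 2.1100%
E(R_Orrin) = R_f + β × MRP = 2.1100% + 1.91 × 9.0000% = 19.30%

19.30%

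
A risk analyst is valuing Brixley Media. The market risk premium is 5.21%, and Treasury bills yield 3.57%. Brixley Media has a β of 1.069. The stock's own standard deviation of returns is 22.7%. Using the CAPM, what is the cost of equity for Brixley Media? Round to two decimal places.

E(R) = R_f + β × MRP = 3.57% + 1.069 × 5.21% = 9.14%

9.14%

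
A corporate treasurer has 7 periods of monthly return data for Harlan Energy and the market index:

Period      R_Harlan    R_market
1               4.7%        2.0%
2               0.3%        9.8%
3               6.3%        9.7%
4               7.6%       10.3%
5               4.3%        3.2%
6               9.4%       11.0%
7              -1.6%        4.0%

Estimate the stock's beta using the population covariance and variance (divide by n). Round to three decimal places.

Mean R_i = (4.7 + 0.3 + 6.3 + 7.6 + 4.3 + 9.4 − 1.6) / 7 = 4.4286%
Mean R_m = (2.0 + 9.8 + 9.7 + 10.3 + 3.2 + 11.0 + 4.0) / 7 = 7.1429%
Σ(R_i − R̄_i)(R_m − R̄_m) = 41.0614  ⇒  Cov = 41.0614 / 7 = 5.8659
Σ(R_m − R̄_m)² = 90.3171  ⇒  Var(R_m) = 90.3171 / 7 = 12.9024
β = Cov / Var(R_m) = 5.8659 / 12.9024 = 0.4546

0.455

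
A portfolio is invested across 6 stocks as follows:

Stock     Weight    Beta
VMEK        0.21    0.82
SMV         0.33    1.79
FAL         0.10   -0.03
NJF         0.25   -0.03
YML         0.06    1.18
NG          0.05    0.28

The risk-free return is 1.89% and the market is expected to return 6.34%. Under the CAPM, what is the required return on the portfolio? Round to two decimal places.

5.62%

β_P = Σ w_i β_i = 0.21×0.82 + 0.33×1.79 + 0.10×-0.03 + 0.25×-0.03 + 0.06×1.18 + 0.05×0.28 = 0.8372
MRP = 6.34% − 1.89% = 4.45%
E(R_P) = R_f + β_P × MRP = 1.89% + 0.8372 × 4.45% = 5.62%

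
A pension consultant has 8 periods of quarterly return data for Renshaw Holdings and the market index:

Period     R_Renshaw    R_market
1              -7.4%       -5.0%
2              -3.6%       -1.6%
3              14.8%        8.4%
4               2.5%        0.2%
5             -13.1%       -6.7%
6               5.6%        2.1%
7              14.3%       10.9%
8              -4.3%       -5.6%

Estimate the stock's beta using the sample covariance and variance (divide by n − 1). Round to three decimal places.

Mean R_i = (-7.4 − 3.6 + 14.8 + 2.5 − 13.1 + 5.6 + 14.3 − 4.3) / 8 = 1.1000%
Mean R_m = (-5.0 − 1.6 + 8.4 + 0.2 − 6.7 + 2.1 + 10.9 − 5.6) / 8 = 0.3375%
Σ(R_i − R̄_i)(R_m − R̄_m) = 444.0900  ⇒  Cov = 444.0900 / 7 = 63.4414
Σ(R_m − R̄_m)² = 296.7188  ⇒  Var(R_m) = 296.7188 / 7 = 42.3884
β = Cov / Var(R_m) = 63.4414 / 42.3884 = 1.4967

1.497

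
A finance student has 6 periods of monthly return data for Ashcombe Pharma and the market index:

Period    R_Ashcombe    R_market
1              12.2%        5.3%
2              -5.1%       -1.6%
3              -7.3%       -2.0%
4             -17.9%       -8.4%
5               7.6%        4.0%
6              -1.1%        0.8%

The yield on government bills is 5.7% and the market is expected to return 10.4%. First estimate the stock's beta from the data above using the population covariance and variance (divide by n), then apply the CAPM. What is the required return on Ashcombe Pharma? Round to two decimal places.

Mean R_i = (12.2 − 5.1 − 7.3 − 17.9 + 7.6 − 1.1) / 6 = -1.9333%
Mean R_m = (5.3 − 1.6 − 2.0 − 8.4 + 4.0 + 0.8) / 6 = -0.3167%
Σ(R_i − R̄_i)(R_m − R̄_m) = 263.6267  ⇒  Cov = 263.6267 / 6 = 43.9378
Σ(R_m − R̄_m)² = 121.2483  ⇒  Var(R_m) = 121.2483 / 6 = 20.2081
β = Cov / Var(R_m) = 43.9378 / 20.2081 = 2.1743
MRP = 10.4% − 5.7% = 4.70%
E(R) = R_f + β × MRP = 5.7% + 2.1743 × 4.7% = 15.92%

15.92%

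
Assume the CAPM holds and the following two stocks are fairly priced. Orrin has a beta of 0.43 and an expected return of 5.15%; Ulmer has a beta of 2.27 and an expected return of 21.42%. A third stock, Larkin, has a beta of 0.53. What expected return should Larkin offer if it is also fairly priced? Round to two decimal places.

6.03%

MRP (SML slope) = (21.42% − 5.15%) / (2.27 − 0.43) = 16.27% / 1.84 = 8.8424%
R_f (intercept) = 5.15% − 0.43 × 8.8424% = 1.3478%
E(R_Larkin) = R_f + β × MRP = 1.3478% + 0.53 × 8.8424% = 6.03%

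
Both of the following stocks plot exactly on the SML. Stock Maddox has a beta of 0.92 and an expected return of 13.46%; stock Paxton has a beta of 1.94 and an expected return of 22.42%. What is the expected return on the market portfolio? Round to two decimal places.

Both satisfy E(R) = R_f + β·MRP, so the slope of the SML is
MRP = (22.42% − 13.46%) / (1.94 − 0.92) = 8.96% / 1.02 = 8.7843%
R_f = E(R_Maddox) − β_Maddox·MRP = 13.46% − 0.92 × 8.7843% = 5.3784%
E(R_m) = R_f + MRP = 5.3784% + 8.7843% = 14.16%

14.16%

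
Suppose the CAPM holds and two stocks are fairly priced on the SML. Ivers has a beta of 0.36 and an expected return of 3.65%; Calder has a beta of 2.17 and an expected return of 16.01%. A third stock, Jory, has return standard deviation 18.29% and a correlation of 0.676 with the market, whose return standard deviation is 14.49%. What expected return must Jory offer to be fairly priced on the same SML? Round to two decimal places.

MRP = (16.01% − 3.65%) / (2.17 − 0.36) = 6.8287%
R_f = 3.65% − 0.36 × 6.8287% = 1.1917%
β_Jory = ρ·σ_i/σ_m = 0.676 × 18.29 / 14.49 = 0.8533
E(R_Jory) = R_f + β × MRP = 1.1917% + 0.8533 × 6.8287% = 7.02%

7.02%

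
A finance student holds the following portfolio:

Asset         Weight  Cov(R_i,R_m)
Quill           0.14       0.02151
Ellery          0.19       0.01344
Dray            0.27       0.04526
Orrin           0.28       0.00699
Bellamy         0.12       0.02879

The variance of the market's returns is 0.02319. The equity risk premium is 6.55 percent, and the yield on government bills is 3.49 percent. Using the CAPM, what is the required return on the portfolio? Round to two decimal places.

10.04%

β_Quill = 0.02151 / 0.02319 = 0.9276
β_Ellery = 0.01344 / 0.02319 = 0.5796
β_Dray = 0.04526 / 0.02319 = 1.9517
β_Orrin = 0.00699 / 0.02319 = 0.3014
β_Bellamy = 0.02879 / 0.02319 = 1.2415
β_P = Σ w_i β_i = 0.14×0.9276 + 0.19×0.5796 + 0.27×1.9517 + 0.28×0.3014 + 0.12×1.2415 = 1.0003
E(R_P) = R_f + β_P × MRP = 3.49% + 1.0003 × 6.55% = 10.04%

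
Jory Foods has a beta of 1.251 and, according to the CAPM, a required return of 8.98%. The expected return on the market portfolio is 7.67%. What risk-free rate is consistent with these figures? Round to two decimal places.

E(R) = R_f + β(E(R_m) − R_f) = R_f(1 − β) + β·E(R_m)
8.98% = R_f × (1 − 1.251) + 1.251 × 7.67%
8.98% = R_f × -0.251 + 9.59517%
R_f = (8.98% − 9.59517%) / -0.251 = 2.45%

2.45%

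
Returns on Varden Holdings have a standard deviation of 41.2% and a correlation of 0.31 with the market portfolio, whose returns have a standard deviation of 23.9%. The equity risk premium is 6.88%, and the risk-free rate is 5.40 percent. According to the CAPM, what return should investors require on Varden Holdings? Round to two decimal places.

9.08%

β = ρ × σ_i / σ_m = 0.31 × 41.2% / 23.9% = 0.5344
E(R) = 5.40% + 0.5344 × 6.88% = 9.08%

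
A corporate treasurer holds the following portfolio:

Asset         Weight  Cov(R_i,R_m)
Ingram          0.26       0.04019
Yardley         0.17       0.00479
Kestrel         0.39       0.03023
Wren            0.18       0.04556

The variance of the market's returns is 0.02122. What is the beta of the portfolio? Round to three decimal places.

1.473

β_Ingram = 0.04019 / 0.02122 = 1.8940
β_Yardley = 0.00479 / 0.02122 = 0.2257
β_Kestrel = 0.03023 / 0.02122 = 1.4246
β_Wren = 0.04556 / 0.02122 = 2.1470
β_P = Σ w_i β_i = 0.26×1.8940 + 0.17×0.2257 + 0.39×1.4246 + 0.18×2.1470 = 1.4729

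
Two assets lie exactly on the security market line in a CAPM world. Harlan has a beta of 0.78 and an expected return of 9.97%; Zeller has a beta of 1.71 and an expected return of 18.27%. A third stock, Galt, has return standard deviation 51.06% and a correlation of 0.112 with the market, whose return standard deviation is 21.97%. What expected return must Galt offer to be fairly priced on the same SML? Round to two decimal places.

5.33%

MRP = (18.27% − 9.97%) / (1.71 − 0.78) = 8.9247%
R_f = 9.97% − 0.78 × 8.9247% = 3.0087%
β_Galt = ρ·σ_i/σ_m = 0.112 × 51.06 / 21.97 = 0.2603
E(R_Galt) = R_f + β × MRP = 3.0087% + 0.2603 × 8.9247% = 5.33%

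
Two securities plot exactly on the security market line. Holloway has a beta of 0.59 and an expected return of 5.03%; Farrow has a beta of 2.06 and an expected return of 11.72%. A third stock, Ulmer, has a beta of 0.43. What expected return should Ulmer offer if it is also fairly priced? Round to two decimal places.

MRP (SML slope) = (11.72% − 5.03%) / (2.06 − 0.59) = 6.69% / 1.47 = 4.5510%
R_f (intercept) = 5.03% − 0.59 × 4.5510% = 2.3449%
E(R_Ulmer) = R_f + β × MRP = 2.3449% + 0.43 × 4.5510% = 4.30%

4.30%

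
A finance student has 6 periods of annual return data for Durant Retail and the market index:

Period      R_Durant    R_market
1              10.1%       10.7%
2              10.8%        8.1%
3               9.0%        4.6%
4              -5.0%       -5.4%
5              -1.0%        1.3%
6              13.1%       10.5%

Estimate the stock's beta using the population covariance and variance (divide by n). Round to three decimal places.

1.114

Mean R_i = (10.1 + 10.8 + 9.0 − 5.0 − 1.0 + 13.1) / 6 = 6.1667%
Mean R_m = (10.7 + 8.1 + 4.6 − 5.4 + 1.3 + 10.5) / 6 = 4.9667%
Σ(R_i − R̄_i)(R_m − R̄_m) = 216.4333  ⇒  Cov = 216.4333 / 6 = 36.0722
Σ(R_m − R̄_m)² = 194.3533  ⇒  Var(R_m) = 194.3533 / 6 = 32.3922
β = Cov / Var(R_m) = 36.0722 / 32.3922 = 1.1136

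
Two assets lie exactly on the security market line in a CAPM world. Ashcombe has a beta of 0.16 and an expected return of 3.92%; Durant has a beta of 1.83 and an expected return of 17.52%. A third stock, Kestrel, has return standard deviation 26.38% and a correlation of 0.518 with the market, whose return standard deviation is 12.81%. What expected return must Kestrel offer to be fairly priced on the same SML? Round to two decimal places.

MRP = (17.52% − 3.92%) / (1.83 − 0.16) = 8.1437%
R_f = 3.92% − 0.16 × 8.1437% = 2.6170%
β_Kestrel = ρ·σ_i/σ_m = 0.518 × 26.38 / 12.81 = 1.0667
E(R_Kestrel) = R_f + β × MRP = 2.6170% + 1.0667 × 8.1437% = 11.30%

11.30%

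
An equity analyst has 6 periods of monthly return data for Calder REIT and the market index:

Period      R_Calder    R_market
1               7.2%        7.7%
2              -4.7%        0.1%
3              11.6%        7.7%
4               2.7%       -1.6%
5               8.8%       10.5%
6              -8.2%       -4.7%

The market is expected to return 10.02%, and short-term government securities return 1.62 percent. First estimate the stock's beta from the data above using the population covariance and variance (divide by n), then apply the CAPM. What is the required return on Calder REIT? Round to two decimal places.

11.13%

Mean R_i = (7.2 − 4.7 + 11.6 + 2.7 + 8.8 − 8.2) / 6 = 2.9000%
Mean R_m = (7.7 + 0.1 + 7.7 − 1.6 + 10.5 − 4.7) / 6 = 3.2833%
Σ(R_i − R̄_i)(R_m − R̄_m) = 213.7800  ⇒  Cov = 213.7800 / 6 = 35.6300
Σ(R_m − R̄_m)² = 188.8083  ⇒  Var(R_m) = 188.8083 / 6 = 31.4681
β = Cov / Var(R_m) = 35.6300 / 31.4681 = 1.1323
MRP = 10.02% − 1.62% = 8.40%
E(R) = R_f + β × MRP = 1.62% + 1.1323 × 8.40% = 11.13%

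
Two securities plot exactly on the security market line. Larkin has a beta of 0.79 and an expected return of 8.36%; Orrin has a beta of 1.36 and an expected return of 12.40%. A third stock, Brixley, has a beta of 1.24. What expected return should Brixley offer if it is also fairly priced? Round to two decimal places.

MRP (SML slope) = (12.40% − 8.36%) / (1.36 − 0.79) = 4.04% / 0.57 = 7.0877%
R_f (intercept) = 8.36% − 0.79 × 7.0877% = 2.7607%
E(R_Brixley) = R_f + β × MRP = 2.7607% + 1.24 × 7.0877% = 11.55%

11.55%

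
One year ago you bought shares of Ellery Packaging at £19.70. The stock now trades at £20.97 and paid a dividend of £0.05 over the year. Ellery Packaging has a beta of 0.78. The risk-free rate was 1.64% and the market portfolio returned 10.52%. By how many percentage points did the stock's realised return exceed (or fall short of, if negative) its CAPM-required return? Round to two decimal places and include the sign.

Realised HPR = (P1 + D1 − P0) / P0 = (20.97 + 0.05 − 19.70) / 19.70 = 1.32 / 19.70 = 6.7005%
MRP = 10.52% − 1.64% = 8.88%
CAPM required = R_f + β·MRP = 1.64% + 0.78 × 8.88% = 8.5664%
α = realised − required = 6.7005% − 8.5664% = -1.87%

-1.87%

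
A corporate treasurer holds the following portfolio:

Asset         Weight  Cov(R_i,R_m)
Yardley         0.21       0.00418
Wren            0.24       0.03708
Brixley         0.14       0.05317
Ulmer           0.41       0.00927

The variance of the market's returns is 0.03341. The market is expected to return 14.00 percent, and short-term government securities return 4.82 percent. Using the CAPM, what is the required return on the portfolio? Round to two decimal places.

10.60%

β_Yardley = 0.00418 / 0.03341 = 0.1251
β_Wren = 0.03708 / 0.03341 = 1.1098
β_Brixley = 0.05317 / 0.03341 = 1.5914
β_Ulmer = 0.00927 / 0.03341 = 0.2775
β_P = Σ w_i β_i = 0.21×0.1251 + 0.24×1.1098 + 0.14×1.5914 + 0.41×0.2775 = 0.6292
MRP = 14.00% − 4.82% = 9.18%
E(R_P) = R_f + β_P × MRP = 4.82% + 0.6292 × 9.18% = 10.60%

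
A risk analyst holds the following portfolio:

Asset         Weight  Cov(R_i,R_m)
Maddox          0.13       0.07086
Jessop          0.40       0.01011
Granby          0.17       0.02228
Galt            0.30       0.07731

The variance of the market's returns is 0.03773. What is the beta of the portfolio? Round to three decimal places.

β_Maddox = 0.07086 / 0.03773 = 1.8781
β_Jessop = 0.01011 / 0.03773 = 0.2680
β_Granby = 0.02228 / 0.03773 = 0.5905
β_Galt = 0.07731 / 0.03773 = 2.0490
β_P = Σ w_i β_i = 0.13×1.8781 + 0.40×0.2680 + 0.17×0.5905 + 0.30×2.0490 = 1.0664

1.066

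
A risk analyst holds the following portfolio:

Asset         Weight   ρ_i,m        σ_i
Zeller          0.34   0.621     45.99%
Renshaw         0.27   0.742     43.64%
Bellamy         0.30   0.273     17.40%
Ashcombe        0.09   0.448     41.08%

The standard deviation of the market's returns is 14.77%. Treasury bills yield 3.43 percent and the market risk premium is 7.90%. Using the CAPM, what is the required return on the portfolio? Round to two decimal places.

14.95%

β_Zeller = 0.621 × 45.99% / 14.77% = 1.9336
β_Renshaw = 0.742 × 43.64% / 14.77% = 2.1923
β_Bellamy = 0.273 × 17.40% / 14.77% = 0.3216
β_Ashcombe = 0.448 × 41.08% / 14.77% = 1.2460
β_P = Σ w_i β_i = 0.34×1.9336 + 0.27×2.1923 + 0.30×0.3216 + 0.09×1.2460 = 1.4580
E(R_P) = R_f + β_P × MRP = 3.43% + 1.4580 × 7.90% = 14.95%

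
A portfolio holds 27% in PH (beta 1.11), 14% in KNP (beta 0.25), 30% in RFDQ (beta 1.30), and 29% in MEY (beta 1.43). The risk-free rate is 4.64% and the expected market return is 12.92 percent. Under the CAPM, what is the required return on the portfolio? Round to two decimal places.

14.07%

β_P = Σ w_i β_i = 0.27×1.11 + 0.14×0.25 + 0.30×1.30 + 0.29×1.43 = 1.1394
MRP = 12.92% − 4.64% = 8.28%
E(R_P) = R_f + β_P × MRP = 4.64% + 1.1394 × 8.28% = 14.07%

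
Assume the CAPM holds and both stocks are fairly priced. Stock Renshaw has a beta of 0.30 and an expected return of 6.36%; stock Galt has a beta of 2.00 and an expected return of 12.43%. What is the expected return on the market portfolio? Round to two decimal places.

8.86%

Both satisfy E(R) = R_f + β·MRP, so the slope of the SML is
MRP = (12.43% − 6.36%) / (2.00 − 0.30) = 6.07% / 1.70 = 3.5706%
R_f = E(R_Renshaw) − β_Renshaw·MRP = 6.36% − 0.30 × 3.5706% = 5.2888%
E(R_m) = R_f + MRP = 5.2888% + 3.5706% = 8.86%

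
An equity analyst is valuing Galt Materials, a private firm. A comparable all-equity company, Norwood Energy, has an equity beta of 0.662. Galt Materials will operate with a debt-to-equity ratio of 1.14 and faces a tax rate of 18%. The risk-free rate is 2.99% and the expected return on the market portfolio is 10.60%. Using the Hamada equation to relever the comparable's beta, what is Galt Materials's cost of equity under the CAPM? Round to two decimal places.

12.74%

β_L = β_U × [1 + (1 − t)(D/E)] = 0.662 × [1 + (1 − 0.18) × 1.14]
    = 0.662 × [1 + 0.82 × 1.14] = 0.662 × 1.9348 = 1.2808
MRP = 10.60% − 2.99% = 7.61%
E(R) = R_f + β_L × MRP = 2.99% + 1.2808 × 7.61% = 12.74%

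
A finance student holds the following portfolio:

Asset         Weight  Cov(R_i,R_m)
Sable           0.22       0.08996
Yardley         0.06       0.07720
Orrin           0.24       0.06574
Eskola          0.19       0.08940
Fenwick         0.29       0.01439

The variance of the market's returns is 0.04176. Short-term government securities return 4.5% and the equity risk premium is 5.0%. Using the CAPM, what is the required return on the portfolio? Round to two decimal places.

β_Sable = 0.08996 / 0.04176 = 2.1542
β_Yardley = 0.07720 / 0.04176 = 1.8487
β_Orrin = 0.06574 / 0.04176 = 1.5742
β_Eskola = 0.08940 / 0.04176 = 2.1408
β_Fenwick = 0.01439 / 0.04176 = 0.3446
β_P = Σ w_i β_i = 0.22×2.1542 + 0.06×1.8487 + 0.24×1.5742 + 0.19×2.1408 + 0.29×0.3446 = 1.4693
E(R_P) = R_f + β_P × MRP = 4.5% + 1.4693 × 5.0% = 11.85%

11.85%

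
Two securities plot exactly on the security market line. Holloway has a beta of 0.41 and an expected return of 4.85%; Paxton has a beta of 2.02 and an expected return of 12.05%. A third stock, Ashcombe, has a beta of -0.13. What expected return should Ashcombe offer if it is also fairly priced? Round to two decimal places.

2.44%

MRP (SML slope) = (12.05% − 4.85%) / (2.02 − 0.41) = 7.20% / 1.61 = 4.4720%
R_f (intercept) = 4.85% − 0.41 × 4.4720% = 3.0165%
E(R_Ashcombe) = R_f + β × MRP = 3.0165% + -0.13 × 4.4720% = 2.44%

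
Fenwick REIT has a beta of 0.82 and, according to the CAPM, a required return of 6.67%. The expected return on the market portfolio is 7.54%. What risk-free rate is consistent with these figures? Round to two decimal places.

E(R) = R_f + β(E(R_m) − R_f) = R_f(1 − β) + β·E(R_m)
6.67% = R_f × (1 − 0.82) + 0.82 × 7.54%
6.67% = R_f × 0.18 + 6.1828%
R_f = (6.67% − 6.1828%) / 0.18 = 2.71%

2.71%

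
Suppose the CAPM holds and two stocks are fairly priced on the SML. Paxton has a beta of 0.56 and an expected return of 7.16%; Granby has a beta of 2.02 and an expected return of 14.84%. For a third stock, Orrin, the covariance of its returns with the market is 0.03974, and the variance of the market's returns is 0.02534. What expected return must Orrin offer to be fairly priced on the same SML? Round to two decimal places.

MRP = (14.84% − 7.16%) / (2.02 − 0.56) = 5.2603%
R_f = 7.16% − 0.56 × 5.2603% = 4.2142%
β_Orrin = Cov / Var(R_m) = 0.03974 / 0.02534 = 1.5683
E(R_Orrin) = R_f + β × MRP = 4.2142% + 1.5683 × 5.2603% = 12.46%

12.46%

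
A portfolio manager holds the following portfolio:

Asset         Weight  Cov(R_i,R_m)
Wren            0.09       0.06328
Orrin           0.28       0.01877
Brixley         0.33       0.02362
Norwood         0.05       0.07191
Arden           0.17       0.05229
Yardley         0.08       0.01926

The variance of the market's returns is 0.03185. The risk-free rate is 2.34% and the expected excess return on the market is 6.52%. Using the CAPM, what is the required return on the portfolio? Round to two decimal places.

9.05%

β_Wren = 0.06328 / 0.03185 = 1.9868
β_Orrin = 0.01877 / 0.03185 = 0.5893
β_Brixley = 0.02362 / 0.03185 = 0.7416
β_Norwood = 0.07191 / 0.03185 = 2.2578
β_Arden = 0.05229 / 0.03185 = 1.6418
β_Yardley = 0.01926 / 0.03185 = 0.6047
β_P = Σ w_i β_i = 0.09×1.9868 + 0.28×0.5893 + 0.33×0.7416 + 0.05×2.2578 + 0.17×1.6418 + 0.08×0.6047 = 1.0289
E(R_P) = R_f + β_P × MRP = 2.34% + 1.0289 × 6.52% = 9.05%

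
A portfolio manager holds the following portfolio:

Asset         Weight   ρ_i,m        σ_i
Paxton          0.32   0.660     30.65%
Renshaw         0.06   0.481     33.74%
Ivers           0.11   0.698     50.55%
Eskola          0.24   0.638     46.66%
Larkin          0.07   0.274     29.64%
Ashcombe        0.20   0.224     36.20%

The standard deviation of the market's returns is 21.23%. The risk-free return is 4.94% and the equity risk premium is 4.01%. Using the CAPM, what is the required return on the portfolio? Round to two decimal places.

β_Paxton = 0.660 × 30.65% / 21.23% = 0.9528
β_Renshaw = 0.481 × 33.74% / 21.23% = 0.7644
β_Ivers = 0.698 × 50.55% / 21.23% = 1.6620
β_Eskola = 0.638 × 46.66% / 21.23% = 1.4022
β_Larkin = 0.274 × 29.64% / 21.23% = 0.3825
β_Ashcombe = 0.224 × 36.20% / 21.23% = 0.3820
β_P = Σ w_i β_i = 0.32×0.9528 + 0.06×0.7644 + 0.11×1.6620 + 0.24×1.4022 + 0.07×0.3825 + 0.20×0.3820 = 0.9733
E(R_P) = R_f + β_P × MRP = 4.94% + 0.9733 × 4.01% = 8.84%

8.84%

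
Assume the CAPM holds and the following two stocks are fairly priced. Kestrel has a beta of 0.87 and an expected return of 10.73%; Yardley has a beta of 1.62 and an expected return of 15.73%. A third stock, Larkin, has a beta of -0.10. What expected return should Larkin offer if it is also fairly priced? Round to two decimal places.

4.26%

MRP (SML slope) = (15.73% − 10.73%) / (1.62 − 0.87) = 5.00% / 0.75 = 6.6667%
R_f (intercept) = 10.73% − 0.87 × 6.6667% = 4.9300%
E(R_Larkin) = R_f + β × MRP = 4.9300% + -0.10 × 6.6667% = 4.26%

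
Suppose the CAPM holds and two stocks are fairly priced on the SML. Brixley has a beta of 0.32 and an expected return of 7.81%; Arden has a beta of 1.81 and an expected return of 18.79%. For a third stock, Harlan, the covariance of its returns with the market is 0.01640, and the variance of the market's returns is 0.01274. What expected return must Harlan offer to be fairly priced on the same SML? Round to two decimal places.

14.94%

MRP = (18.79% − 7.81%) / (1.81 − 0.32) = 7.3691%
R_f = 7.81% − 0.32 × 7.3691% = 5.4519%
β_Harlan = Cov / Var(R_m) = 0.01640 / 0.01274 = 1.2873
E(R_Harlan) = R_f + β × MRP = 5.4519% + 1.2873 × 7.3691% = 14.94%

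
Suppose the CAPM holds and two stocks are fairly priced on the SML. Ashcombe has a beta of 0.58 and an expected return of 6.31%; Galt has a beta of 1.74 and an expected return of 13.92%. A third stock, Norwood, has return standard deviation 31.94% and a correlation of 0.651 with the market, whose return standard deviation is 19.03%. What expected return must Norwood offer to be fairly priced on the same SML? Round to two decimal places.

9.67%

MRP = (13.92% − 6.31%) / (1.74 − 0.58) = 6.5603%
R_f = 6.31% − 0.58 × 6.5603% = 2.5050%
β_Norwood = ρ·σ_i/σ_m = 0.651 × 31.94 / 19.03 = 1.0926
E(R_Norwood) = R_f + β × MRP = 2.5050% + 1.0926 × 6.5603% = 9.67%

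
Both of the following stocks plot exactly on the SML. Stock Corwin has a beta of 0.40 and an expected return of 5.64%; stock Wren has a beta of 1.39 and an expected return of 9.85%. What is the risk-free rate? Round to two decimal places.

3.94%

Both satisfy E(R) = R_f + β·MRP, so the slope of the SML is
MRP = (9.85% − 5.64%) / (1.39 − 0.40) = 4.21% / 0.99 = 4.2525%
R_f = E(R_Corwin) − β_Corwin·MRP = 5.64% − 0.40 × 4.2525% = 3.9390%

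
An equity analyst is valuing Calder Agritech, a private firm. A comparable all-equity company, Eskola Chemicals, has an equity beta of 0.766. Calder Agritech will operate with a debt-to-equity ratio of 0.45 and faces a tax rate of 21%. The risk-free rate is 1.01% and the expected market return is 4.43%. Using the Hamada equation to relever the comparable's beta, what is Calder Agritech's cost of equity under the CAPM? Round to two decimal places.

4.56%

β_L = β_U × [1 + (1 − t)(D/E)] = 0.766 × [1 + (1 − 0.21) × 0.45]
    = 0.766 × [1 + 0.79 × 0.45] = 0.766 × 1.3555 = 1.0383
MRP = 4.43% − 1.01% = 3.42%
E(R) = R_f + β_L × MRP = 1.01% + 1.0383 × 3.42% = 4.56%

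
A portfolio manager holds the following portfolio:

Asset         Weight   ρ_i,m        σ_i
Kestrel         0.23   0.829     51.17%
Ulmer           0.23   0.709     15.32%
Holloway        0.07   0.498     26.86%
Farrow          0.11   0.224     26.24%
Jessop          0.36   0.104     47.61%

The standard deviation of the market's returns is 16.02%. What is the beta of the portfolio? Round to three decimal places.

β_Kestrel = 0.829 × 51.17% / 16.02% = 2.6479
β_Ulmer = 0.709 × 15.32% / 16.02% = 0.6780
β_Holloway = 0.498 × 26.86% / 16.02% = 0.8350
β_Farrow = 0.224 × 26.24% / 16.02% = 0.3669
β_Jessop = 0.104 × 47.61% / 16.02% = 0.3091
β_P = Σ w_i β_i = 0.23×2.6479 + 0.23×0.6780 + 0.07×0.8350 + 0.11×0.3669 + 0.36×0.3091 = 0.9750

0.975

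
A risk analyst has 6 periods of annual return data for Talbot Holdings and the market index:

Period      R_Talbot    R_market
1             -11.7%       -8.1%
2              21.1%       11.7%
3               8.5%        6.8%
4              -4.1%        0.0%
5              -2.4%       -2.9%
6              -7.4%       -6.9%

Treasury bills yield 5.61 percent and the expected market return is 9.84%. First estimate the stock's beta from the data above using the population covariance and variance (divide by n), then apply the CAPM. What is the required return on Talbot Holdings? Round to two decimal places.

Mean R_i = (-11.7 + 21.1 + 8.5 − 4.1 − 2.4 − 7.4) / 6 = 0.6667%
Mean R_m = (-8.1 + 11.7 + 6.8 + 0.0 − 2.9 − 6.9) / 6 = 0.1000%
Σ(R_i − R̄_i)(R_m − R̄_m) = 457.0600  ⇒  Cov = 457.0600 / 6 = 76.1767
Σ(R_m − R̄_m)² = 304.7000  ⇒  Var(R_m) = 304.7000 / 6 = 50.7833
β = Cov / Var(R_m) = 76.1767 / 50.7833 = 1.5000
MRP = 9.84% − 5.61% = 4.23%
E(R) = R_f + β × MRP = 5.61% + 1.5000 × 4.23% = 11.96%

11.96%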